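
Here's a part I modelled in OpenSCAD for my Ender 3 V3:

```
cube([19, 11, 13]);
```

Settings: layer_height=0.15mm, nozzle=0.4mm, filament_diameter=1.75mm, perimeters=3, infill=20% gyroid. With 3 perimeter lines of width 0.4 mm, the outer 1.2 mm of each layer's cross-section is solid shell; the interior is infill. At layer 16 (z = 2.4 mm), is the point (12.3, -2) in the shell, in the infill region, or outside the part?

At z = 2.4 mm: the cube (footprint 19×11) is included at this height. Overall, the cross-section is a single solid region. The nearest boundary edge runs (0.00, 0.00)→(19.00, 0.00); distance from the point to it = 2.00 mm. The point is not inside any of the regions above, so it lies outside the cross-section (2.00 mm from the nearest boundary).

outside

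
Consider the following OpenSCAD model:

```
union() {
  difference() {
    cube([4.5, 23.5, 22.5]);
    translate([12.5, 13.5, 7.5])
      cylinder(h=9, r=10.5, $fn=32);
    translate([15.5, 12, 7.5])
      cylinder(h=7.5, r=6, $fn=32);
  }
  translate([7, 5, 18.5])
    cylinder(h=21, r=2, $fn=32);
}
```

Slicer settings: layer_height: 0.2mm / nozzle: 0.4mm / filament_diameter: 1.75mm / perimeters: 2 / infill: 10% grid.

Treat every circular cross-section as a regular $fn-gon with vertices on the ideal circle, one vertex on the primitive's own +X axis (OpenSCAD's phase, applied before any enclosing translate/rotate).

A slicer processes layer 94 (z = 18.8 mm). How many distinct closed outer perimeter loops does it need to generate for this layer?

2

At z = 18.8 mm: the 4.5×23.5 cube contributes its full rectangle; the cylinder at (12.5, 13.5) is not intersected at this z (z outside [7.5, 16.5]); the cylinder at (15.5, 12) is absent (z outside [7.5, 15]); Subtracting the remaining from the first: none of the subtracted shapes is present at this height, so the 4.5×23.5 cube is unchanged — 1 connected region; the r=2 cylinder at (7, 5) gives a regular 32-gon of circumradius 2 (constant along its height); Merging all regions: the 2 present regions are separate (no shared area or edge), so areas and boundary lengths simply add and each stays a separate island — 2 connected regions. The result has 2 disconnected regions.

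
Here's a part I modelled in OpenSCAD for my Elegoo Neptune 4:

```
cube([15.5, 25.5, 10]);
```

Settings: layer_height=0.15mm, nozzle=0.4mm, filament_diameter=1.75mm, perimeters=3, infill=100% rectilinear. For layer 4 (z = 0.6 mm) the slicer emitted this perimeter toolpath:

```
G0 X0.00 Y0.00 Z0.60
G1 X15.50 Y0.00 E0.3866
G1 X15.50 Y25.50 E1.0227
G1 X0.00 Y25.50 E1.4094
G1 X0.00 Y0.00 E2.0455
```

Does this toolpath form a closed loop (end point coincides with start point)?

Start point (G0): (0.00, 0.00). End point (last G1): the path returns to the start — closed.

yes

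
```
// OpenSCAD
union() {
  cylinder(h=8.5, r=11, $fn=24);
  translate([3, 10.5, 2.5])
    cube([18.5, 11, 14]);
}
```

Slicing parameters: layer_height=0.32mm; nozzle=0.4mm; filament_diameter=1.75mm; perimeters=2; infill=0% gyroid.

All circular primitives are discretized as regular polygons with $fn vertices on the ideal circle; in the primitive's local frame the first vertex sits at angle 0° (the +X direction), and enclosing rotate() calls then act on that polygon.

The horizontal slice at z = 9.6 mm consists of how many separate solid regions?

1

At z = 9.6 mm: the cylinder is absent (z outside [0, 8.5]); the cube at (3, 10.5) is present — its section is the full 18.5×11 rectangle; Taking the union: only the 18.5×11 cube at (3, 10.5) is present, so the union is just that shape — 1 connected region. The result has 1 disconnected region.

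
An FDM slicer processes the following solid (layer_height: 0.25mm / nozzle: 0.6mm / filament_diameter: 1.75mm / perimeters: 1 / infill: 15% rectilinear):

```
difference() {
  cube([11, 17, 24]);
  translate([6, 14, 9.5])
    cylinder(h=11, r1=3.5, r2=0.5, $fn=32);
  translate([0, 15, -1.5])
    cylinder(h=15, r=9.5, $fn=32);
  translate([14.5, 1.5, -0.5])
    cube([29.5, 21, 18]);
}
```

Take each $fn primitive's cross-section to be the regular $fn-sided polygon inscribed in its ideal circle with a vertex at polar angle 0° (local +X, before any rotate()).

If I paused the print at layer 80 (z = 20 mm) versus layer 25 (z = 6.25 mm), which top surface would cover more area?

layer 80 (z = 20 mm)

Layer 80 (z = 20): the cube (footprint 11×17) is included at this height (area 187.00 mm²); the cone at (6, 14) (r1=3.5→r2=0.5) has section circumradius 0.636 here — a regular 32-gon (area = (32/2)·0.636²·sin(360°/32) = 1.26 mm²); the cylinder at (0, 15) is absent (z outside [-1.5, 13.5]); the cube at (14.5, 1.5) is not intersected at this z (z outside [-0.5, 17.5]); After the difference (first − rest): starting from the 11×17 cube (187.00 mm²), the cone at (6, 14) lies wholly inside it (removes its full 1.26 mm² and its 3.99 mm outline becomes a hole wall) — area = 185.74 mm². So its area = 185.74 mm². Layer 25 (z = 6.25): the cube (footprint 11×17) is included at this height (area 187.00 mm²); the cone at (6, 14) is absent (z outside [9.5, 20.5]); the r=9.5 cylinder at (0, 15) contributes a regular 32-gon of circumradius 9.5 (area = (32/2)·9.500²·sin(360°/32) = 281.71 mm²); the cube at (14.5, 1.5) (footprint 29.5×21) is included at this height (area 619.50 mm²); After the difference (first − rest): starting from the 11×17 cube (187.00 mm²), the r=9.5 cylinder at (0, 15) partially overlaps it — only the 89.23 mm² overlap (of its 281.71 mm²) is removed, clipping the outline; the 29.5×21 cube at (14.5, 1.5) misses the remaining region (no effect) — area = 97.77 mm². So its area = 97.77 mm². Layer 80 is larger (185.74 vs 97.77 mm²).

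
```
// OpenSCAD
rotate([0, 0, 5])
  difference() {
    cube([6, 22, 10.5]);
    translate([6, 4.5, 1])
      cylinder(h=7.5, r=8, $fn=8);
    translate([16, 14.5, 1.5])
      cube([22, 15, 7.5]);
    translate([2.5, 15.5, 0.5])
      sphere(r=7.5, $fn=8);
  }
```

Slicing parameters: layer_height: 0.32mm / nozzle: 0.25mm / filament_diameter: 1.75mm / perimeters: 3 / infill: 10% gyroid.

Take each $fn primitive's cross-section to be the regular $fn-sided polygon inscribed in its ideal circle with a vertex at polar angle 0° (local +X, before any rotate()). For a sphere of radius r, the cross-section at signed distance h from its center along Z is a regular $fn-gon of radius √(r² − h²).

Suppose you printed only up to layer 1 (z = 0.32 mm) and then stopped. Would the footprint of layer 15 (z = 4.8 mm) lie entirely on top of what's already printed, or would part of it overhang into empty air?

Compare the two slices. At z = 0.32: the 6×22 cube contributes its full rectangle (area 132.00 mm²); the cylinder at (6, 4.5) does not reach this height (z outside [1, 8.5]); the cube at (16, 14.5) is not intersected at this z (z outside [1.5, 9]); the r=7.5 sphere at (2.5, 15.5) slices to a regular 8-gon of circumradius 7.498 (√(r²−h²) with h=0.18 from center) (area = (8/2)·7.498²·sin(360°/8) = 159.01 mm²); Taking the first minus the rest: starting from the 6×22 cube (132.00 mm²), the r=7.5 sphere at (2.5, 15.5) partially overlaps it — only the 79.91 mm² overlap (of its 159.01 mm²) is removed, clipping the outline — area = 52.09 mm²; (rotated 5° about Z; rotation is an isometry so areas/perimeters/island counts are preserved). At z = 4.8: the 6×22 cube contributes its full rectangle (area 132.00 mm²); the r=8 cylinder at (6, 4.5) gives a regular 8-gon of circumradius 8 (constant along its height) (area = (8/2)·8.000²·sin(360°/8) = 181.02 mm²); the cube at (16, 14.5) is present — its section is the full 22×15 rectangle (area 330.00 mm²); the r=7.5 sphere at (2.5, 15.5) slices to a regular 8-gon of circumradius 6.145 (√(r²−h²) with h=4.3 from center) (area = (8/2)·6.145²·sin(360°/8) = 106.80 mm²); After the difference (first − rest): starting from the 6×22 cube (132.00 mm²), the r=8 cylinder at (6, 4.5) partially overlaps it — only the 67.43 mm² overlap (of its 181.02 mm²) is removed, clipping the outline; the 22×15 cube at (16, 14.5) misses the remaining region (no effect); the r=7.5 sphere at (2.5, 15.5) partially overlaps it — only the 58.41 mm² overlap (of its 106.80 mm²) is removed, clipping the outline — area = 6.17 mm²; (whole slice rotated 5° about Z — lengths, areas and connectivity unchanged). Checking containment: at z = 4.8 the cross-section extends beyond the z = 0.32 cross-section by about 5.92 mm².

part overhangs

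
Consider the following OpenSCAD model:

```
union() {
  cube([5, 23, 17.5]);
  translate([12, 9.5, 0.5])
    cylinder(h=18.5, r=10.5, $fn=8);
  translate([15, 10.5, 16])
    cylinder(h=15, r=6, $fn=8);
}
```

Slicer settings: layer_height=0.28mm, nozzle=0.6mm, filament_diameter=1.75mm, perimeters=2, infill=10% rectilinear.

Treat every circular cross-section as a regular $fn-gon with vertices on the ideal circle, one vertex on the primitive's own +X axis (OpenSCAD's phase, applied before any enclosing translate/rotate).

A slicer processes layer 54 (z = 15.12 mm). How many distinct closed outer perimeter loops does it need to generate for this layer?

1

At z = 15.12 mm: the cube is present — its section is the full 5×23 rectangle; the r=10.5 cylinder at (12, 9.5) gives a regular 8-gon of circumradius 10.5 (constant along its height); the cylinder at (15, 10.5) does not reach this height (z outside [16, 31]); Merging all regions: the regions partially overlap (shared area 29.21 mm²), so overlapping operands fuse into one piece — 1 connected region. The result has 1 disconnected region.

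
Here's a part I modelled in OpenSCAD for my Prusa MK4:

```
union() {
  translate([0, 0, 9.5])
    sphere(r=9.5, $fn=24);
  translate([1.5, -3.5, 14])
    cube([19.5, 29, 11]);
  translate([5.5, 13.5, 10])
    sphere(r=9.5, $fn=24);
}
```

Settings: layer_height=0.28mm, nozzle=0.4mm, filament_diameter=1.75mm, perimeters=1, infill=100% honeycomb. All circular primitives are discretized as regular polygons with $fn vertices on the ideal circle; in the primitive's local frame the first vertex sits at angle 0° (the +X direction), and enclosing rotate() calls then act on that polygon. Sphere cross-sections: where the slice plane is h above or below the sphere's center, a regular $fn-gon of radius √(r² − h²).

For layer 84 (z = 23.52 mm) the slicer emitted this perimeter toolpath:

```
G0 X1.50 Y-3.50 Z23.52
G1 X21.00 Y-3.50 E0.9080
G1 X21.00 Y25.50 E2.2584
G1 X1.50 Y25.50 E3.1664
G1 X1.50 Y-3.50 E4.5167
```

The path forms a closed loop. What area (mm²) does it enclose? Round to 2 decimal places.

Apply the shoelace formula to the sequence of (X, Y) vertices; enclosed area = 565.50 mm².

565.50 mm²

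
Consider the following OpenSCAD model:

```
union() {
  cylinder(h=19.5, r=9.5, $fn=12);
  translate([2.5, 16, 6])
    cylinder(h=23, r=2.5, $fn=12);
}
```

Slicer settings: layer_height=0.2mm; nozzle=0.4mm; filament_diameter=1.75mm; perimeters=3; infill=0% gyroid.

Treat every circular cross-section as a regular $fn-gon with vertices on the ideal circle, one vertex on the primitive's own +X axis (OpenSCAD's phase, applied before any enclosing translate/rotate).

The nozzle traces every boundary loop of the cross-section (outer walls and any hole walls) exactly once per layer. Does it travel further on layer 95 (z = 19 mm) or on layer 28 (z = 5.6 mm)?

Layer 95 (z = 19): the r=9.5 cylinder contributes a regular 12-gon of circumradius 9.5 (perimeter = 2·12·9.500·sin(180°/12) = 59.01 mm); the r=2.5 cylinder at (2.5, 16) gives a regular 12-gon of circumradius 2.5 (constant along its height) (perimeter = 2·12·2.500·sin(180°/12) = 15.53 mm); Merging all regions: the 2 present regions are separate (no shared area or edge), so areas and boundary lengths simply add and each stays a separate island — boundary = 74.54 mm. So its perimeter = 74.54 mm. Layer 28 (z = 5.6): the cylinder: section is a regular 12-gon, circumradius r=9.5 (perimeter = 2·12·9.500·sin(180°/12) = 59.01 mm); the cylinder at (2.5, 16) is not intersected at this z (z outside [6, 29]); Taking the union: only the r=9.5 cylinder is present, so the union is just that shape — boundary = 59.01 mm. So its perimeter = 59.01 mm. Layer 95 is larger (74.54 vs 59.01 mm).

layer 95 (z = 19 mm)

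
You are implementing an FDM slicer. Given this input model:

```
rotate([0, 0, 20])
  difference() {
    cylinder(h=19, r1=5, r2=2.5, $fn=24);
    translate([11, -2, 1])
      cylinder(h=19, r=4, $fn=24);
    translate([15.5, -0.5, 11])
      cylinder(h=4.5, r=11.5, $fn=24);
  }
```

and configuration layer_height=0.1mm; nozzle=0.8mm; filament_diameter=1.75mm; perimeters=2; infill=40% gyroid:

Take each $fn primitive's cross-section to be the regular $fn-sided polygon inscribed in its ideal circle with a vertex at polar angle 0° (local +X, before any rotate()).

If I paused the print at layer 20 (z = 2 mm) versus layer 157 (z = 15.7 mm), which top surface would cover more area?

Layer 20 (z = 2): the cone: at t=0.105 of its height the radius interpolates to r₁+(r₂−r₁)t = 4.737, giving a regular 24-gon of that circumradius (area = (24/2)·4.737²·sin(360°/24) = 69.69 mm²); the r=4 cylinder at (11, -2) gives a regular 24-gon of circumradius 4 (constant along its height) (area = (24/2)·4.000²·sin(360°/24) = 49.69 mm²); the cylinder at (15.5, -0.5) does not reach this height (z outside [11, 15.5]); Taking the first minus the rest: starting from the cone (69.69 mm²), the r=4 cylinder at (11, -2) misses the remaining region (no effect) — area = 69.69 mm²; (whole slice rotated 20° about Z — lengths, areas and connectivity unchanged). So its area = 69.69 mm². Layer 157 (z = 15.7): the cone (r1=5→r2=2.5) has section circumradius 2.934 here — a regular 24-gon (area = (24/2)·2.934²·sin(360°/24) = 26.74 mm²); the cylinder at (11, -2): section is a regular 24-gon, circumradius r=4 (area = (24/2)·4.000²·sin(360°/24) = 49.69 mm²); the cylinder at (15.5, -0.5) is not intersected at this z (z outside [11, 15.5]); Taking the first minus the rest: starting from the cone (26.74 mm²), the r=4 cylinder at (11, -2) misses the remaining region (no effect) — area = 26.74 mm²; (whole slice rotated 20° about Z — lengths, areas and connectivity unchanged). So its area = 26.74 mm². Layer 20 is larger (69.69 vs 26.74 mm²).

layer 20 (z = 2 mm)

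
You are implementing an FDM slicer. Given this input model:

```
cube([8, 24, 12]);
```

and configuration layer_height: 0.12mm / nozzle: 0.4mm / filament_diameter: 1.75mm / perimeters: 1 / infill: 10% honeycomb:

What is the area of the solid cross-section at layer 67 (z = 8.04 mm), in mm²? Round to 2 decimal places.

At z = 8.04 mm: the cube is present — its section is the full 8×24 rectangle (area 192.00 mm²). Overall, the cross-section is a single solid region. Net area = 192.00 mm².

192.00 mm²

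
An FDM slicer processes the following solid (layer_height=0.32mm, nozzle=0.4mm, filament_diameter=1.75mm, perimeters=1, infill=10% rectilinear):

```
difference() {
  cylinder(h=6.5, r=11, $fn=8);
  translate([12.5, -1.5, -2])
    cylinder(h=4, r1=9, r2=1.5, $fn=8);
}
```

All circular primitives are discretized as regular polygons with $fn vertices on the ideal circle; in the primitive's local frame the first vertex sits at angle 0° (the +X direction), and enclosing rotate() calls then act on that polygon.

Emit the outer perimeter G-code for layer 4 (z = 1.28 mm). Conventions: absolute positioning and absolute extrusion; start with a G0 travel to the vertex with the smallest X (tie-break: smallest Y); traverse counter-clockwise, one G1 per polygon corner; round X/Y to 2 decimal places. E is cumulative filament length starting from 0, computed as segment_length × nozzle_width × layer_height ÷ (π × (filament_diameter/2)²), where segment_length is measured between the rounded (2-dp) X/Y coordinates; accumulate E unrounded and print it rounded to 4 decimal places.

G0 X-11.00 Y0.00 Z1.28
G1 X-7.78 Y-7.78 E0.4481
G1 X0.00 Y-11.00 E0.8962
G1 X7.78 Y-7.78 E1.3442
G1 X10.01 Y-2.38 E1.6552
G1 X9.65 Y-1.50 E1.7057
G1 X10.48 Y0.52 E1.8220
G1 X10.74 Y0.62 E1.8368
G1 X7.78 Y7.78 E2.2491
G1 X0.00 Y11.00 E2.6972
G1 X-7.78 Y7.78 E3.1453
G1 X-11.00 Y0.00 E3.5933

At z = 1.28 mm: the cylinder: section is a regular 8-gon, circumradius r=11; the cone at (12.5, -1.5) contributes a regular 8-gon of circumradius 2.850 (interpolated between r1=9 and r2=1.5 at t=0.820); After the difference (first − rest): starting from the r=11 cylinder, the cone at (12.5, -1.5) partially overlaps it — only the 1.70 mm² overlap (of its 22.97 mm²) is removed, clipping the outline — 1 connected region. The outline is a single polygon with 11 vertices. Extrusion per mm of travel: 0.4 × 0.32 / (π × 0.875²) = 0.053216. Accumulating E over each segment gives final E = 3.5933.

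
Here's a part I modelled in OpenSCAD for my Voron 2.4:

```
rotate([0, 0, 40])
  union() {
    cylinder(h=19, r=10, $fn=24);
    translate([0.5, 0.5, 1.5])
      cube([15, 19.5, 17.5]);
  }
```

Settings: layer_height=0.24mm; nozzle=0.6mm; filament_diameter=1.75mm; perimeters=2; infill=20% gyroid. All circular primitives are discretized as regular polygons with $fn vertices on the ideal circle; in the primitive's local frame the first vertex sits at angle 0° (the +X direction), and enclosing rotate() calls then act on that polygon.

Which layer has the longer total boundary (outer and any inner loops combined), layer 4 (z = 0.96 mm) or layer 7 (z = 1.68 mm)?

Layer 4 (z = 0.96): the r=10 cylinder gives a regular 24-gon of circumradius 10 (constant along its height) (perimeter = 2·24·10.000·sin(180°/24) = 62.65 mm); the cube at (0.5, 0.5) is not intersected at this z (z outside [1.5, 19]); Taking the union: only the r=10 cylinder is present, so the union is just that shape — boundary = 62.65 mm; (rotated 40° about Z; rotation is an isometry so areas/perimeters/island counts are preserved). So its perimeter = 62.65 mm. Layer 7 (z = 1.68): the cylinder: section is a regular 24-gon, circumradius r=10 (perimeter = 2·24·10.000·sin(180°/24) = 62.65 mm); the cube at (0.5, 0.5) is present — its section is the full 15×19.5 rectangle (perimeter 69.00 mm); Merging all regions: the regions partially overlap (shared area 67.93 mm²), so the edge portions inside another operand are dropped and the merged outline is re-measured after clipping — boundary = 98.13 mm; (rotated 40° about Z; rotation is an isometry so areas/perimeters/island counts are preserved). So its perimeter = 98.13 mm. Layer 7 is larger (98.13 vs 62.65 mm).

layer 7 (z = 1.68 mm)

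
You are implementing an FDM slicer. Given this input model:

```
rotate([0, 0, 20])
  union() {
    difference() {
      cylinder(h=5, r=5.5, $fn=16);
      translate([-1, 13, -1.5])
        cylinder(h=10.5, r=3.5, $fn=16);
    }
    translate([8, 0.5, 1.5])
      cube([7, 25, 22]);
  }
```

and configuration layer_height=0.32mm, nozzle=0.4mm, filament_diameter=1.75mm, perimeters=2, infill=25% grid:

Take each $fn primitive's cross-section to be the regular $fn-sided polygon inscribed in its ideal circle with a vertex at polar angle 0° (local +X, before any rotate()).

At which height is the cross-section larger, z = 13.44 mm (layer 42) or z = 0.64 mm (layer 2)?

layer 42 (z = 13.44 mm)

Layer 42 (z = 13.44): the cylinder is absent (z outside [0, 5]); the cylinder at (-1, 13) is absent (z outside [-1.5, 9]); After the difference (first − rest): the first operand is absent here, so nothing remains; the cube at (8, 0.5) is present — its section is the full 7×25 rectangle (area 175.00 mm²); Combining (union): only the 7×25 cube at (8, 0.5) is present, so the union is just that shape — area = 175.00 mm²; (rotated 20° about Z; rotation is an isometry so areas/perimeters/island counts are preserved). So its area = 175.00 mm². Layer 2 (z = 0.64): the r=5.5 cylinder contributes a regular 16-gon of circumradius 5.5 (area = (16/2)·5.500²·sin(360°/16) = 92.61 mm²); the r=3.5 cylinder at (-1, 13) gives a regular 16-gon of circumradius 3.5 (constant along its height) (area = (16/2)·3.500²·sin(360°/16) = 37.50 mm²); Subtracting the remaining from the first: starting from the r=5.5 cylinder (92.61 mm²), the r=3.5 cylinder at (-1, 13) misses the remaining region (no effect) — area = 92.61 mm²; the cube at (8, 0.5) is absent (z outside [1.5, 23.5]); Merging all regions: only that combined region is present, so the union is just that shape — area = 92.61 mm²; (whole slice rotated 20° about Z — lengths, areas and connectivity unchanged). So its area = 92.61 mm². Layer 42 is larger (175.00 vs 92.61 mm²).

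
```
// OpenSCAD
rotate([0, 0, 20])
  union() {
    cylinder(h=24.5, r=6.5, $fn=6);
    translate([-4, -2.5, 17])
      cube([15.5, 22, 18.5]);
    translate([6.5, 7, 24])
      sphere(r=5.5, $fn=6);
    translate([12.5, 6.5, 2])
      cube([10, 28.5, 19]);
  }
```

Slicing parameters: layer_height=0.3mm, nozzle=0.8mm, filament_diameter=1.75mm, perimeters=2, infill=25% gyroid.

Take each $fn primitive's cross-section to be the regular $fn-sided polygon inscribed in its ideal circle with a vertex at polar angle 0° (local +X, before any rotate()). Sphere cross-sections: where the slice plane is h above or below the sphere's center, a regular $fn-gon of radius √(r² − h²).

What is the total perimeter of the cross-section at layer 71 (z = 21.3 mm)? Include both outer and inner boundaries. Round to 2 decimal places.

80.73 mm

At z = 21.3 mm: the r=6.5 cylinder contributes a regular 6-gon of circumradius 6.5 (perimeter = 2·6·6.500·sin(180°/6) = 39.00 mm); the 15.5×22 cube at (-4, -2.5) contributes its full rectangle (perimeter 75.00 mm); the r=5.5 sphere at (6.5, 7) contributes a regular 6-gon of circumradius √(5.5²−2.7²) = 4.792 (perimeter = 2·6·4.792·sin(180°/6) = 28.75 mm); the cube at (12.5, 6.5) is absent (z outside [2, 21]); Merging all regions: the regions partially overlap (shared area 133.57 mm²), so the edge portions inside another operand are dropped and the merged outline is re-measured after clipping — boundary = 80.73 mm; (rotated 20° about Z; rotation is an isometry so areas/perimeters/island counts are preserved). Overall, the cross-section is a single solid region. Total boundary length (outer) = 80.73 mm.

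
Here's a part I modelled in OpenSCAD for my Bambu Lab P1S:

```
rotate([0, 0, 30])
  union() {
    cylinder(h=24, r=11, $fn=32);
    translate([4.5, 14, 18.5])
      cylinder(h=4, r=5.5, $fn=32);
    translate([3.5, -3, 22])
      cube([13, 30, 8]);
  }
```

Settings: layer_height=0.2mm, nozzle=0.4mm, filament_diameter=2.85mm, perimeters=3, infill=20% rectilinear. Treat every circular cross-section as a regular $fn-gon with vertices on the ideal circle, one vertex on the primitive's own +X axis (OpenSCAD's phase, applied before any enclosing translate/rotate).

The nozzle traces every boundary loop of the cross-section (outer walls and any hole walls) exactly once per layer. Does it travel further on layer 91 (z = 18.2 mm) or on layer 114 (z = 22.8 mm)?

layer 114 (z = 22.8 mm)

Layer 91 (z = 18.2): the r=11 cylinder gives a regular 32-gon of circumradius 11 (constant along its height) (perimeter = 2·32·11.000·sin(180°/32) = 69.00 mm); the cylinder at (4.5, 14) does not reach this height (z outside [18.5, 22.5]); the cube at (3.5, -3) does not reach this height (z outside [22, 30]); Merging all regions: only the r=11 cylinder is present, so the union is just that shape — boundary = 69.00 mm; (whole slice rotated 30° about Z — lengths, areas and connectivity unchanged). So its perimeter = 69.00 mm. Layer 114 (z = 22.8): the r=11 cylinder contributes a regular 32-gon of circumradius 11 (perimeter = 2·32·11.000·sin(180°/32) = 69.00 mm); the cylinder at (4.5, 14) is not intersected at this z (z outside [18.5, 22.5]); the cube at (3.5, -3) (footprint 13×30) is included at this height (perimeter 86.00 mm); Taking the union: the regions partially overlap (shared area 78.70 mm²), so the edge portions inside another operand are dropped and the merged outline is re-measured after clipping — boundary = 117.87 mm; (whole slice rotated 30° about Z — lengths, areas and connectivity unchanged). So its perimeter = 117.87 mm. Layer 114 is larger (117.87 vs 69.00 mm).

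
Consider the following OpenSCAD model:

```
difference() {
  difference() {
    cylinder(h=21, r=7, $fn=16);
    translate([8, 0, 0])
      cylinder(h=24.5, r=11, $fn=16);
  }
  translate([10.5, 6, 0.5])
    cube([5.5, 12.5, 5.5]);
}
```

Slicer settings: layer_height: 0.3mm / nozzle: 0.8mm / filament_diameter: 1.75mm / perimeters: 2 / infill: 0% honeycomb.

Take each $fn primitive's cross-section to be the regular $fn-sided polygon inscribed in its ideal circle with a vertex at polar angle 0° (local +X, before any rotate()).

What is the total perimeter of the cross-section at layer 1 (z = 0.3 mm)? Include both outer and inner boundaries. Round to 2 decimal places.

At z = 0.3 mm: the r=7 cylinder contributes a regular 16-gon of circumradius 7 (perimeter = 2·16·7.000·sin(180°/16) = 43.70 mm); the r=11 cylinder at (8, 0) contributes a regular 16-gon of circumradius 11 (perimeter = 2·16·11.000·sin(180°/16) = 68.67 mm); Taking the first minus the rest: starting from the r=7 cylinder, the r=11 cylinder at (8, 0) partially overlaps it — only the 103.58 mm² overlap (of its 370.44 mm²) is removed, clipping the outline — boundary = 36.28 mm; the cube at (10.5, 6) is not intersected at this z (z outside [0.5, 6]); After the difference (first − rest): none of the subtracted shapes is present at this height, so the result so far is unchanged — boundary = 36.28 mm. Overall, the cross-section is a single solid region. Total boundary length (outer) = 36.28 mm.

36.28 mm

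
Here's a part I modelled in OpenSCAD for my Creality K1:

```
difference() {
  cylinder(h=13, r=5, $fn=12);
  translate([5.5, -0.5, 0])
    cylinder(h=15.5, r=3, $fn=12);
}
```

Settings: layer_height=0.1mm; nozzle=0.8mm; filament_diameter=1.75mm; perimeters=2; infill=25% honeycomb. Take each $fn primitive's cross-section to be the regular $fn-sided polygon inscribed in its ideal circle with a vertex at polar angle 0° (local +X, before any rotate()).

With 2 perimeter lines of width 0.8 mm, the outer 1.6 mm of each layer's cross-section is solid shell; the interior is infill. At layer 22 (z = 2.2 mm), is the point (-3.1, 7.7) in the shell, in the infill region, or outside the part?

outside

At z = 2.2 mm: the cylinder: section is a regular 12-gon, circumradius r=5; the r=3 cylinder at (5.5, -0.5) gives a regular 12-gon of circumradius 3 (constant along its height); Subtracting the remaining from the first: starting from the r=5 cylinder, the r=3 cylinder at (5.5, -0.5) partially overlaps it — only the 8.33 mm² overlap (of its 27.00 mm²) is removed, clipping the outline — 1 connected region. Overall, the cross-section is a single solid region. The nearest boundary edge runs (-2.50, 4.33)→(0.00, 5.00); distance from the point to it = 3.41 mm. The point is not inside any of the regions above, so it lies outside the cross-section (3.41 mm from the nearest boundary).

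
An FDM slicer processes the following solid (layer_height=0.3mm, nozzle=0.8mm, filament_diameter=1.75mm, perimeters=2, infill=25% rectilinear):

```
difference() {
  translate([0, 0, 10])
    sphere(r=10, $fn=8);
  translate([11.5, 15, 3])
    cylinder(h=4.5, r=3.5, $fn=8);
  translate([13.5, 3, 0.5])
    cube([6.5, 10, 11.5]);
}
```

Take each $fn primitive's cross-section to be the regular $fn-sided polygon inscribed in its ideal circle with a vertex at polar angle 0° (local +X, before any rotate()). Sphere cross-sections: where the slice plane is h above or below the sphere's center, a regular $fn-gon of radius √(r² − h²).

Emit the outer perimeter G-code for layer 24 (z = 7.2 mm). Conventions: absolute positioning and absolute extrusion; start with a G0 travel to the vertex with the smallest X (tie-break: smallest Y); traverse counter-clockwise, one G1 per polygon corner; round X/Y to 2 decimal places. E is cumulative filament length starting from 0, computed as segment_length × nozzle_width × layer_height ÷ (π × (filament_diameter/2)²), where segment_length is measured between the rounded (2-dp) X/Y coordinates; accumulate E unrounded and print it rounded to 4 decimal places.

At z = 7.2 mm: the sphere: section is a regular 8-gon, circumradius = √(r²−h²) = √(10²−2.8²) = 9.600; the r=3.5 cylinder at (11.5, 15) contributes a regular 8-gon of circumradius 3.5; the cube at (13.5, 3) (footprint 6.5×10) is included at this height; Subtracting the remaining from the first: starting from the r=10 sphere, the r=3.5 cylinder at (11.5, 15) misses the remaining region (no effect); the 6.5×10 cube at (13.5, 3) misses the remaining region (no effect) — 1 connected region. The outline is a single polygon with 8 vertices. Extrusion per mm of travel: 0.8 × 0.3 / (π × 0.875²) = 0.099780. Accumulating E over each segment gives final E = 5.8659.

G0 X-9.60 Y0.00 Z7.20
G1 X-6.79 Y-6.79 E0.7332
G1 X0.00 Y-9.60 E1.4665
G1 X6.79 Y-6.79 E2.1997
G1 X9.60 Y0.00 E2.9329
G1 X6.79 Y6.79 E3.6662
G1 X0.00 Y9.60 E4.3994
G1 X-6.79 Y6.79 E5.1326
G1 X-9.60 Y0.00 E5.8659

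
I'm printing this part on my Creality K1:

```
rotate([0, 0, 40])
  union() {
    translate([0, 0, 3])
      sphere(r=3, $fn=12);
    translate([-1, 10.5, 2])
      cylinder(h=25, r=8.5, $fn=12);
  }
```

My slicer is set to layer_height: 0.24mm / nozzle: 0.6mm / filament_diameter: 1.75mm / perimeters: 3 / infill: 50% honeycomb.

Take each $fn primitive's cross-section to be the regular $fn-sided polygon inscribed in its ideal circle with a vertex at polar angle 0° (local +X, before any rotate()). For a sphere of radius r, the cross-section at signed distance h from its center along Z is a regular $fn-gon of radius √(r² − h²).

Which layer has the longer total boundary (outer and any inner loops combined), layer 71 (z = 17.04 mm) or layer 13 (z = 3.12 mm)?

Layer 71 (z = 17.04): the sphere does not reach this height (|z−center|=14.040 > r=3); the cylinder at (-1, 10.5): section is a regular 12-gon, circumradius r=8.5 (perimeter = 2·12·8.500·sin(180°/12) = 52.80 mm); Merging all regions: only the r=8.5 cylinder at (-1, 10.5) is present, so the union is just that shape — boundary = 52.80 mm; (rotated 40° about Z; rotation is an isometry so areas/perimeters/island counts are preserved). So its perimeter = 52.80 mm. Layer 13 (z = 3.12): the r=3 sphere contributes a regular 12-gon of circumradius √(3²−0.12²) = 2.998 (perimeter = 2·12·2.998·sin(180°/12) = 18.62 mm); the r=8.5 cylinder at (-1, 10.5) contributes a regular 12-gon of circumradius 8.5 (perimeter = 2·12·8.500·sin(180°/12) = 52.80 mm); Combining (union): the regions partially overlap (shared area 1.61 mm²), so the edge portions inside another operand are dropped and the merged outline is re-measured after clipping — boundary = 64.60 mm; (rotated 40° about Z; rotation is an isometry so areas/perimeters/island counts are preserved). So its perimeter = 64.60 mm. Layer 13 is larger (64.60 vs 52.80 mm).

layer 13 (z = 3.12 mm)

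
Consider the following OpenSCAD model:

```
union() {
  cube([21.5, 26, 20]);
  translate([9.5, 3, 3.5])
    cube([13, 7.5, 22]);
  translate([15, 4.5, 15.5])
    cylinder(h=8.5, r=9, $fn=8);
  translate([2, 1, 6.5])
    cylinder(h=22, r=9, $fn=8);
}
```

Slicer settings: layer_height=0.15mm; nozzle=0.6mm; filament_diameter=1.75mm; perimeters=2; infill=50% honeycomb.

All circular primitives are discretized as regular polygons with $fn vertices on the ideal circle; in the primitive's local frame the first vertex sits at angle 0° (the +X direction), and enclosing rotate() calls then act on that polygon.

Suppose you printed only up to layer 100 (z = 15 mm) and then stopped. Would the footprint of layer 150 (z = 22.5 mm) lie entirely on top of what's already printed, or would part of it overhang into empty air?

part overhangs

Compare the two slices. At z = 15: the cube is present — its section is the full 21.5×26 rectangle (area 559.00 mm²); the cube at (9.5, 3) (footprint 13×7.5) is included at this height (area 97.50 mm²); the cylinder at (15, 4.5) is not intersected at this z (z outside [15.5, 24]); the r=9 cylinder at (2, 1) contributes a regular 8-gon of circumradius 9 (area = (8/2)·9.000²·sin(360°/8) = 229.10 mm²); Combining (union): the regions partially overlap — summed areas 885.60 mm² minus the doubly-counted overlap 175.24 mm² gives 710.36 mm² — area = 710.36 mm². At z = 22.5: the cube does not reach this height (z outside [0, 20]); the cube at (9.5, 3) is present — its section is the full 13×7.5 rectangle (area 97.50 mm²); the r=9 cylinder at (15, 4.5) contributes a regular 8-gon of circumradius 9 (area = (8/2)·9.000²·sin(360°/8) = 229.10 mm²); the r=9 cylinder at (2, 1) contributes a regular 8-gon of circumradius 9 (area = (8/2)·9.000²·sin(360°/8) = 229.10 mm²); Taking the union: the regions partially overlap — summed areas 555.71 mm² minus the doubly-counted overlap 122.78 mm² gives 432.92 mm² — area = 432.92 mm². Checking containment: at z = 22.5 the cross-section extends beyond the z = 15 cross-section by about 46.33 mm².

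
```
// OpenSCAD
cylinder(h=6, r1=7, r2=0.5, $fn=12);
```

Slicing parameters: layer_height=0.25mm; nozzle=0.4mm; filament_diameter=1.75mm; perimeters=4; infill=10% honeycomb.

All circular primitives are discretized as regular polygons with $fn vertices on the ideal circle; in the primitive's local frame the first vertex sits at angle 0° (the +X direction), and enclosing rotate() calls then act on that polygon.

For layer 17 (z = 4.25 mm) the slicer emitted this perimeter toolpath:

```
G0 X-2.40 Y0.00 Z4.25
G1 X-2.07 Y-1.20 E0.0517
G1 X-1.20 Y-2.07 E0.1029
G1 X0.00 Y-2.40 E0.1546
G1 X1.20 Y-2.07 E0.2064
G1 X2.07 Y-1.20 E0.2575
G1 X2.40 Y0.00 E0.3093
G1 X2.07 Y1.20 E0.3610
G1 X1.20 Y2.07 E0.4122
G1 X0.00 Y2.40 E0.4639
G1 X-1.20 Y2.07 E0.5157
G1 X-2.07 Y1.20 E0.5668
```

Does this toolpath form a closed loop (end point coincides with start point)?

no

Start point (G0): (-2.40, 0.00). End point (last G1): the path does not return to the start — open.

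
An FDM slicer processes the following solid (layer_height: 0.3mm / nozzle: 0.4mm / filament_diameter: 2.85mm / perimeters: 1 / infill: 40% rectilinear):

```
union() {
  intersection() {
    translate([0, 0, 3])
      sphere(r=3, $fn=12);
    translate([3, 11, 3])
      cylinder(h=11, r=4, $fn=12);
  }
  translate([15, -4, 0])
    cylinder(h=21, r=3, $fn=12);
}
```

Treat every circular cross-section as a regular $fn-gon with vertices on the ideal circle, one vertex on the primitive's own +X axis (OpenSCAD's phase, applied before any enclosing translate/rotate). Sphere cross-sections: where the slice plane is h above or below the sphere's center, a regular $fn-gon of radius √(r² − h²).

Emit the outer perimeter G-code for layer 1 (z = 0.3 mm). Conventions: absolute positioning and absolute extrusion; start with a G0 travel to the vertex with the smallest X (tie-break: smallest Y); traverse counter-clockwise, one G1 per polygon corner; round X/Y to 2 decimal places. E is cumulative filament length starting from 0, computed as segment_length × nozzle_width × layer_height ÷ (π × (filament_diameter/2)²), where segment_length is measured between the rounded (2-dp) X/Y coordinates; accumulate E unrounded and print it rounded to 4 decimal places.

G0 X12.00 Y-4.00 Z0.30
G1 X12.40 Y-5.50 E0.0292
G1 X13.50 Y-6.60 E0.0585
G1 X15.00 Y-7.00 E0.0877
G1 X16.50 Y-6.60 E0.1169
G1 X17.60 Y-5.50 E0.1461
G1 X18.00 Y-4.00 E0.1753
G1 X17.60 Y-2.50 E0.2045
G1 X16.50 Y-1.40 E0.2338
G1 X15.00 Y-1.00 E0.2630
G1 X13.50 Y-1.40 E0.2922
G1 X12.40 Y-2.50 E0.3215
G1 X12.00 Y-4.00 E0.3507

At z = 0.3 mm: the sphere: section is a regular 12-gon, circumradius = √(r²−h²) = √(3²−2.7²) = 1.308; the cylinder at (3, 11) is absent (z outside [3, 14]); After intersecting: at least one operand is absent at this height, so nothing remains; the r=3 cylinder at (15, -4) gives a regular 12-gon of circumradius 3 (constant along its height); Combining (union): only the r=3 cylinder at (15, -4) is present, so the union is just that shape — 1 connected region. The outline is a single polygon with 12 vertices. Extrusion per mm of travel: 0.4 × 0.3 / (π × 1.425²) = 0.018811. Accumulating E over each segment gives final E = 0.3507.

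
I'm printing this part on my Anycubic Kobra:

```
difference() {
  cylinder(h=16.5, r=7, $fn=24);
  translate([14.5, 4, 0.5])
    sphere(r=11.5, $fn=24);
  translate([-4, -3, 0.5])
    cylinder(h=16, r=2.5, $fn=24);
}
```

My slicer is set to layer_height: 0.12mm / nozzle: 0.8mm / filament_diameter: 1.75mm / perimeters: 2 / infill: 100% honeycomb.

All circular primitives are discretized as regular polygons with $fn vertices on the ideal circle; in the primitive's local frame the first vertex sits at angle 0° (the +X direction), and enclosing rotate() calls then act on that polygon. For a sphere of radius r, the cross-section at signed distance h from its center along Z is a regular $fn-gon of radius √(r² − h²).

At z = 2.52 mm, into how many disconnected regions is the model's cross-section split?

1

At z = 2.52 mm: the cylinder: section is a regular 24-gon, circumradius r=7; the r=11.5 sphere at (14.5, 4) slices to a regular 24-gon of circumradius 11.321 (√(r²−h²) with h=2.02 from center); the r=2.5 cylinder at (-4, -3) gives a regular 24-gon of circumradius 2.5 (constant along its height); Subtracting the remaining from the first: starting from the r=7 cylinder, the r=11.5 sphere at (14.5, 4) partially overlaps it — only the 21.34 mm² overlap (of its 398.07 mm²) is removed, clipping the outline; the r=2.5 cylinder at (-4, -3) partially overlaps it — only the 18.10 mm² overlap (of its 19.41 mm²) is removed, clipping the outline — 1 connected region. The result has 1 disconnected region.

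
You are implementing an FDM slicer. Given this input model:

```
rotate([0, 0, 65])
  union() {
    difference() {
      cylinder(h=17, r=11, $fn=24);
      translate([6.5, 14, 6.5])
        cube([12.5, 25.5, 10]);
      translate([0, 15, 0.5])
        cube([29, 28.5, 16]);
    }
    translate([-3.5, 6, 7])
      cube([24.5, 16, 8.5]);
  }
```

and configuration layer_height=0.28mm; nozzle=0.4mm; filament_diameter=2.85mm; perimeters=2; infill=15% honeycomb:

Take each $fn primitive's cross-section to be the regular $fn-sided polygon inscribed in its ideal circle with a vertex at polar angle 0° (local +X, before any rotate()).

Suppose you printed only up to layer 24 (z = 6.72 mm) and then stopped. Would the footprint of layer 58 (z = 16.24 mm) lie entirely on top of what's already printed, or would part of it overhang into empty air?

Compare the two slices. At z = 6.72: the r=11 cylinder gives a regular 24-gon of circumradius 11 (constant along its height) (area = (24/2)·11.000²·sin(360°/24) = 375.81 mm²); the cube at (6.5, 14) is present — its section is the full 12.5×25.5 rectangle (area 318.75 mm²); the 29×28.5 cube at (0, 15) contributes its full rectangle (area 826.50 mm²); Subtracting the remaining from the first: starting from the r=11 cylinder (375.81 mm²), the 12.5×25.5 cube at (6.5, 14) misses the remaining region (no effect); the 29×28.5 cube at (0, 15) misses the remaining region (no effect) — area = 375.81 mm²; the cube at (-3.5, 6) is absent (z outside [7, 15.5]); Taking the union: only the result so far is present, so the union is just that shape — area = 375.81 mm²; (rotated 65° about Z; rotation is an isometry so areas/perimeters/island counts are preserved). At z = 16.24: the r=11 cylinder contributes a regular 24-gon of circumradius 11 (area = (24/2)·11.000²·sin(360°/24) = 375.81 mm²); the 12.5×25.5 cube at (6.5, 14) contributes its full rectangle (area 318.75 mm²); the 29×28.5 cube at (0, 15) contributes its full rectangle (area 826.50 mm²); Subtracting the remaining from the first: starting from the r=11 cylinder (375.81 mm²), the 12.5×25.5 cube at (6.5, 14) misses the remaining region (no effect); the 29×28.5 cube at (0, 15) misses the remaining region (no effect) — area = 375.81 mm²; the cube at (-3.5, 6) is absent (z outside [7, 15.5]); Combining (union): only the result so far is present, so the union is just that shape — area = 375.81 mm²; (whole slice rotated 65° about Z — lengths, areas and connectivity unchanged). Checking containment: the cross-section at z = 16.24 is a subset of the cross-section at z = 6.72.

entirely on top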